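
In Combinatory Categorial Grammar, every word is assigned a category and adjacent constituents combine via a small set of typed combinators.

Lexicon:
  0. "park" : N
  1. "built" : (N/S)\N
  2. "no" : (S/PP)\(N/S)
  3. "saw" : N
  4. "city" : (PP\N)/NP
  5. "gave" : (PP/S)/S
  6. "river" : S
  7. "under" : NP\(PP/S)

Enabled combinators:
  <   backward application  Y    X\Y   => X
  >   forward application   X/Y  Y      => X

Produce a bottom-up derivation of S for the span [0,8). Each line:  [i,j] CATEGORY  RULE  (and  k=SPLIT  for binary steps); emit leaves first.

[0,8] S   >
  [0,3] S/PP   <
    [0,2] N/S   <
      [0,1] "park" : N
      [1,2] "built" : (N/S)\N
    [2,3] "no" : (S/PP)\(N/S)
  [3,8] PP   <
    [3,4] "saw" : N
    [4,8] PP\N   >
      [4,5] "city" : (PP\N)/NP
      [5,8] NP   <
        [5,7] PP/S   >
          [5,6] "gave" : (PP/S)/S
          [6,7] "river" : S
        [7,8] "under" : NP\(PP/S)

[0,1] N  lex  "park"
[1,2] (N/S)\N  lex  "built"
[0,2] N/S  <  k=1
[2,3] (S/PP)\(N/S)  lex  "no"
[0,3] S/PP  <  k=2
[3,4] N  lex  "saw"
[4,5] (PP\N)/NP  lex  "city"
[5,6] (PP/S)/S  lex  "gave"
[6,7] S  lex  "river"
[5,7] PP/S  >  k=6
[7,8] NP\(PP/S)  lex  "under"
[5,8] NP  <  k=7
[4,8] PP\N  >  k=5
[3,8] PP  <  k=4
[0,8] S  >  k=3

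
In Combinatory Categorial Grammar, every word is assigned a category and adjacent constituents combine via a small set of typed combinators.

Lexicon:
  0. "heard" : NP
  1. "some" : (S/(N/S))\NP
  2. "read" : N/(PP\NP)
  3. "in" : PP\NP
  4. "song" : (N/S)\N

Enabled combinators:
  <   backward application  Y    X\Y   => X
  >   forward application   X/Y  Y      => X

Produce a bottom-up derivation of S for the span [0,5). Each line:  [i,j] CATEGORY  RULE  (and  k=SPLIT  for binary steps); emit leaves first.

[0,1] NP  lex  "heard"
[1,2] (S/(N/S))\NP  lex  "some"
[0,2] S/(N/S)  <  k=1
[2,3] N/(PP\NP)  lex  "read"
[3,4] PP\NP  lex  "in"
[2,4] N  >  k=3
[4,5] (N/S)\N  lex  "song"
[2,5] N/S  <  k=4
[0,5] S  >  k=2

[0,5] S   >
  [0,2] S/(N/S)   <
    [0,1] "heard" : NP
    [1,2] "some" : (S/(N/S))\NP
  [2,5] N/S   <
    [2,4] N   >
      [2,3] "read" : N/(PP\NP)
      [3,4] "in" : PP\NP
    [4,5] "song" : (N/S)\N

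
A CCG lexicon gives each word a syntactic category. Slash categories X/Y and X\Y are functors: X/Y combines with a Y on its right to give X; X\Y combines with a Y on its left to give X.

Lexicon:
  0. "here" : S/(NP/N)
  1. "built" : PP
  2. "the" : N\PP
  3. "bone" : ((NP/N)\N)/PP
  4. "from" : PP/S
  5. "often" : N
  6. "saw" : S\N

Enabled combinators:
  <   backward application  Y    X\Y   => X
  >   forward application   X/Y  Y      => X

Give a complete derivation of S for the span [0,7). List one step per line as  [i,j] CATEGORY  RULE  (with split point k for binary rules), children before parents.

[0,1] S/(NP/N)  lex  "here"
[1,2] PP  lex  "built"
[2,3] N\PP  lex  "the"
[1,3] N  <  k=2
[3,4] ((NP/N)\N)/PP  lex  "bone"
[4,5] PP/S  lex  "from"
[5,6] N  lex  "often"
[6,7] S\N  lex  "saw"
[5,7] S  <  k=6
[4,7] PP  >  k=5
[3,7] (NP/N)\N  >  k=4
[1,7] NP/N  <  k=3
[0,7] S  >  k=1

[0,7] S   >
  [0,1] "here" : S/(NP/N)
  [1,7] NP/N   <
    [1,3] N   <
      [1,2] "built" : PP
      [2,3] "the" : N\PP
    [3,7] (NP/N)\N   >
      [3,4] "bone" : ((NP/N)\N)/PP
      [4,7] PP   >
        [4,5] "from" : PP/S
        [5,7] S   <
          [5,6] "often" : N
          [6,7] "saw" : S\N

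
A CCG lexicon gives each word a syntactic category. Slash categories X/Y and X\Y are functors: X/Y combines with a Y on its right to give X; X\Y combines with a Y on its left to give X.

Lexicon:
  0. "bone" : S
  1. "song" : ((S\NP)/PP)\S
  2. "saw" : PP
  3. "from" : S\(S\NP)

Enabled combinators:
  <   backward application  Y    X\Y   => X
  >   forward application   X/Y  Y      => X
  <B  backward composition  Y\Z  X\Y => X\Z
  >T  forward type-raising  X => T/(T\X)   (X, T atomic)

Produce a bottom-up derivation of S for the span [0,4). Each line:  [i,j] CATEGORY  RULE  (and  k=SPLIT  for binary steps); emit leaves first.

[0,4] S   <
  [0,3] S\NP   >
    [0,2] (S\NP)/PP   <
      [0,1] "bone" : S
      [1,2] "song" : ((S\NP)/PP)\S
    [2,3] "saw" : PP
  [3,4] "from" : S\(S\NP)

[0,1] S  lex  "bone"
[1,2] ((S\NP)/PP)\S  lex  "song"
[0,2] (S\NP)/PP  <  k=1
[2,3] PP  lex  "saw"
[0,3] S\NP  >  k=2
[3,4] S\(S\NP)  lex  "from"
[0,4] S  <  k=3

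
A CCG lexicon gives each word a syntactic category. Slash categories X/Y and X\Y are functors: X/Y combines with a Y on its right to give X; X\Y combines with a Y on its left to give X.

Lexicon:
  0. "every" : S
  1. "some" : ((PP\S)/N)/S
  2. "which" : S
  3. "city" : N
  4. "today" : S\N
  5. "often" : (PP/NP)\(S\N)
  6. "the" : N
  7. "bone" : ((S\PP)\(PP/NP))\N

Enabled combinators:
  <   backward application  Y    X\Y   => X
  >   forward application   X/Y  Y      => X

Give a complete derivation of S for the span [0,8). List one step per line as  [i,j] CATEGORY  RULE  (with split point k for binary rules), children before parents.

[0,8] S   <
  [0,4] PP   <
    [0,1] "every" : S
    [1,4] PP\S   >
      [1,3] (PP\S)/N   >
        [1,2] "some" : ((PP\S)/N)/S
        [2,3] "which" : S
      [3,4] "city" : N
  [4,8] S\PP   <
    [4,6] PP/NP   <
      [4,5] "today" : S\N
      [5,6] "often" : (PP/NP)\(S\N)
    [6,8] (S\PP)\(PP/NP)   <
      [6,7] "the" : N
      [7,8] "bone" : ((S\PP)\(PP/NP))\N

[0,1] S  lex  "every"
[1,2] ((PP\S)/N)/S  lex  "some"
[2,3] S  lex  "which"
[1,3] (PP\S)/N  >  k=2
[3,4] N  lex  "city"
[1,4] PP\S  >  k=3
[0,4] PP  <  k=1
[4,5] S\N  lex  "today"
[5,6] (PP/NP)\(S\N)  lex  "often"
[4,6] PP/NP  <  k=5
[6,7] N  lex  "the"
[7,8] ((S\PP)\(PP/NP))\N  lex  "bone"
[6,8] (S\PP)\(PP/NP)  <  k=7
[4,8] S\PP  <  k=6
[0,8] S  <  k=4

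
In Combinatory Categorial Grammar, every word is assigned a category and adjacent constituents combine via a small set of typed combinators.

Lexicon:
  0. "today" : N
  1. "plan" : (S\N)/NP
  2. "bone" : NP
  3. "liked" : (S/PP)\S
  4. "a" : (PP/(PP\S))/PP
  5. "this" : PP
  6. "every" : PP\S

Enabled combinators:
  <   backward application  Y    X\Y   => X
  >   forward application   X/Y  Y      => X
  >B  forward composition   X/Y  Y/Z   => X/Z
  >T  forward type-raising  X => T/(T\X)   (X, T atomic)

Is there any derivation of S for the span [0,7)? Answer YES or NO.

[0,7] S   >
  [0,4] S/PP   <
    [0,3] S   >
      [0,1] S/(S\N)   >T
        [0,1] "today" : N
      [1,3] S\N   >
        [1,2] "plan" : (S\N)/NP
        [2,3] "bone" : NP
    [3,4] "liked" : (S/PP)\S
  [4,7] PP   >
    [4,6] PP/(PP\S)   >
      [4,5] "a" : (PP/(PP\S))/PP
      [5,6] "this" : PP
    [6,7] "every" : PP\S

YES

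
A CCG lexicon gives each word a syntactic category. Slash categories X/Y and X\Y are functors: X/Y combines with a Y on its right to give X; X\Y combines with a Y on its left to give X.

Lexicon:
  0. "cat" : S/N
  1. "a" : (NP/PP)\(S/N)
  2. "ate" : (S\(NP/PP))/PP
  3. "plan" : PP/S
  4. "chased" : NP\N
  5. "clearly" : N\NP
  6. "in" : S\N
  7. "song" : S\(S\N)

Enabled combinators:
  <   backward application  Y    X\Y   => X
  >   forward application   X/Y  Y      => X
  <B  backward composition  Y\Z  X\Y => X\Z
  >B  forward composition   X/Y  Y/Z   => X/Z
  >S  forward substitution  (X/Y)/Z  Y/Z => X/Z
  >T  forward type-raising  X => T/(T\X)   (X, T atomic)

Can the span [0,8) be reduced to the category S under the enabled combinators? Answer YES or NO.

[0,8] S   <
  [0,2] NP/PP   <
    [0,1] "cat" : S/N
    [1,2] "a" : (NP/PP)\(S/N)
  [2,8] S\(NP/PP)   >
    [2,3] "ate" : (S\(NP/PP))/PP
    [3,8] PP   >
      [3,4] "plan" : PP/S
      [4,8] S   <
        [4,7] S\N   <B
          [4,5] "chased" : NP\N
          [5,7] S\NP   <B
            [5,6] "clearly" : N\NP
            [6,7] "in" : S\N
        [7,8] "song" : S\(S\N)

YES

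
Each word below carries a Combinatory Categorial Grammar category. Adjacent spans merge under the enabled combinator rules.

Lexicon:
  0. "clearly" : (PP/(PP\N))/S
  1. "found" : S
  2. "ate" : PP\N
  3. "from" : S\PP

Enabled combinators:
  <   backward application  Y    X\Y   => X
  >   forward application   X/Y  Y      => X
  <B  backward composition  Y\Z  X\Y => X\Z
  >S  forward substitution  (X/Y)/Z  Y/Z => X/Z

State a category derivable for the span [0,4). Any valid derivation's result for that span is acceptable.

[0,4] S   <
  [0,3] PP   >
    [0,2] PP/(PP\N)   >
      [0,1] "clearly" : (PP/(PP\N))/S
      [1,2] "found" : S
    [2,3] "ate" : PP\N
  [3,4] "from" : S\PP

S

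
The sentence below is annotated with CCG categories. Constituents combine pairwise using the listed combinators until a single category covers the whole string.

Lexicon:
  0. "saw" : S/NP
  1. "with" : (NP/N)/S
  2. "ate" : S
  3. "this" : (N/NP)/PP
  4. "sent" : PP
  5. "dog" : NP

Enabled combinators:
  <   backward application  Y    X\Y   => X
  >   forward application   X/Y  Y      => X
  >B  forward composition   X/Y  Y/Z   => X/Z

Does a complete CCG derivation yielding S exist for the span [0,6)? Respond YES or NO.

YES

[0,6] S   >
  [0,1] "saw" : S/NP
  [1,6] NP   >
    [1,3] NP/N   >
      [1,2] "with" : (NP/N)/S
      [2,3] "ate" : S
    [3,6] N   >
      [3,5] N/NP   >
        [3,4] "this" : (N/NP)/PP
        [4,5] "sent" : PP
      [5,6] "dog" : NP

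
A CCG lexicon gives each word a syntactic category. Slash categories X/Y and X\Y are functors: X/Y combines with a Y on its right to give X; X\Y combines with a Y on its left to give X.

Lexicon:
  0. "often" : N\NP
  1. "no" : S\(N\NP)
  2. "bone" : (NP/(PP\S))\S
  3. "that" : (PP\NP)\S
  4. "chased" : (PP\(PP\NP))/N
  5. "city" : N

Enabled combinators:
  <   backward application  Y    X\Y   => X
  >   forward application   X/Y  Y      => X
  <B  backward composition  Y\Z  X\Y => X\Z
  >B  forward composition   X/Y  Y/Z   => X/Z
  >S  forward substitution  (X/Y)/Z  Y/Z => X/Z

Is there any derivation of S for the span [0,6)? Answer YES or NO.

NO

N\NP S\(N\NP) (NP/(PP\S))\S (PP\NP)\S (PP\(PP\NP))/N N
CKY chart[0,6] = {NP}; S ∉ chart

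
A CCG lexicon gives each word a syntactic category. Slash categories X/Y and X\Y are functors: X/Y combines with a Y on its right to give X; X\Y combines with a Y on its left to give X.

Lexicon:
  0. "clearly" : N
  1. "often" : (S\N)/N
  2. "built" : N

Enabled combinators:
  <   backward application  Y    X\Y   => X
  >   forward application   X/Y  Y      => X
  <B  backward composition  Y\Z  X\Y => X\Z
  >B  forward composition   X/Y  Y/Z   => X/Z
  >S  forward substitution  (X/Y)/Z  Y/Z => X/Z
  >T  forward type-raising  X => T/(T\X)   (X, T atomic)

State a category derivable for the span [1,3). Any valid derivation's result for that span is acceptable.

[0,3] S   <
  [0,1] "clearly" : N
  [1,3] S\N   >
    [1,2] "often" : (S\N)/N
    [2,3] "built" : N

S\N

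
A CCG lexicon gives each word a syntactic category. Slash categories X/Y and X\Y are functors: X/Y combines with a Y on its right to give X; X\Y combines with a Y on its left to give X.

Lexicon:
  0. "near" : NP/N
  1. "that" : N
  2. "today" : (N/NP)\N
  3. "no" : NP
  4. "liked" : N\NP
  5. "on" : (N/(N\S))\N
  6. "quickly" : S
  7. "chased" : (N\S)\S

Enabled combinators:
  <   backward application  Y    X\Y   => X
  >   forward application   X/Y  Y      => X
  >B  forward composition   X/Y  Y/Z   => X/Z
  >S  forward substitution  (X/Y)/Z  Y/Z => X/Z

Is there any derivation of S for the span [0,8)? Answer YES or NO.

NP/N N (N/NP)\N NP N\NP (N/(N\S))\N S (N\S)\S
CKY chart[0,8] = {N}; S ∉ chart

NO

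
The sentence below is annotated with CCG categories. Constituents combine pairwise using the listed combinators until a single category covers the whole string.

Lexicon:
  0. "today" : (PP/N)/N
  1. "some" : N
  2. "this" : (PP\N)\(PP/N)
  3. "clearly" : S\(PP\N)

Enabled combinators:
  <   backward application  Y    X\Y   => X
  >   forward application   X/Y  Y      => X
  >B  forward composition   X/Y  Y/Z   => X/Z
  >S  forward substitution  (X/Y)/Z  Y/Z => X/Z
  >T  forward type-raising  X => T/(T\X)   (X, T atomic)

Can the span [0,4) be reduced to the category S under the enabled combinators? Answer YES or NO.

YES

[0,4] S   <
  [0,3] PP\N   <
    [0,2] PP/N   >
      [0,1] "today" : (PP/N)/N
      [1,2] "some" : N
    [2,3] "this" : (PP\N)\(PP/N)
  [3,4] "clearly" : S\(PP\N)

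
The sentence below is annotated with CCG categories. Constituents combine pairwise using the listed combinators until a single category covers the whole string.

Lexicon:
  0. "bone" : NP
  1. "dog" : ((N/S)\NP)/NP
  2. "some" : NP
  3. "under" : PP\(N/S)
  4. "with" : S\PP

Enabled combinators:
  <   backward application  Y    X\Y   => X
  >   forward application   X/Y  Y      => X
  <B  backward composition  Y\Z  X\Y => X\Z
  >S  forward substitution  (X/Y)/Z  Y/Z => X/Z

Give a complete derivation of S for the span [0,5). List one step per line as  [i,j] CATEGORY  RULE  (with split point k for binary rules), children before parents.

[0,5] S   <
  [0,4] PP   <
    [0,1] "bone" : NP
    [1,4] PP\NP   <B
      [1,3] (N/S)\NP   >
        [1,2] "dog" : ((N/S)\NP)/NP
        [2,3] "some" : NP
      [3,4] "under" : PP\(N/S)
  [4,5] "with" : S\PP

[0,1] NP  lex  "bone"
[1,2] ((N/S)\NP)/NP  lex  "dog"
[2,3] NP  lex  "some"
[1,3] (N/S)\NP  >  k=2
[3,4] PP\(N/S)  lex  "under"
[1,4] PP\NP  <B  k=3
[0,4] PP  <  k=1
[4,5] S\PP  lex  "with"
[0,5] S  <  k=4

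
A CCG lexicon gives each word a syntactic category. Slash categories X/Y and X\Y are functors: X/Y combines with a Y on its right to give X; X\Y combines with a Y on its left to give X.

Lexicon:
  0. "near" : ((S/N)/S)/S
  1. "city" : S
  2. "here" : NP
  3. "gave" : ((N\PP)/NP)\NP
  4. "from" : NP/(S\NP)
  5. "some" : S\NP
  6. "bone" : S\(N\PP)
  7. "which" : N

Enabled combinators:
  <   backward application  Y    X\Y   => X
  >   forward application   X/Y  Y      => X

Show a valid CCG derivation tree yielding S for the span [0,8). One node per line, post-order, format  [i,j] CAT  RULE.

[0,1] ((S/N)/S)/S  lex  "near"
[1,2] S  lex  "city"
[0,2] (S/N)/S  >  k=1
[2,3] NP  lex  "here"
[3,4] ((N\PP)/NP)\NP  lex  "gave"
[2,4] (N\PP)/NP  <  k=3
[4,5] NP/(S\NP)  lex  "from"
[5,6] S\NP  lex  "some"
[4,6] NP  >  k=5
[2,6] N\PP  >  k=4
[6,7] S\(N\PP)  lex  "bone"
[2,7] S  <  k=6
[0,7] S/N  >  k=2
[7,8] N  lex  "which"
[0,8] S  >  k=7

[0,8] S   >
  [0,7] S/N   >
    [0,2] (S/N)/S   >
      [0,1] "near" : ((S/N)/S)/S
      [1,2] "city" : S
    [2,7] S   <
      [2,6] N\PP   >
        [2,4] (N\PP)/NP   <
          [2,3] "here" : NP
          [3,4] "gave" : ((N\PP)/NP)\NP
        [4,6] NP   >
          [4,5] "from" : NP/(S\NP)
          [5,6] "some" : S\NP
      [6,7] "bone" : S\(N\PP)
  [7,8] "which" : N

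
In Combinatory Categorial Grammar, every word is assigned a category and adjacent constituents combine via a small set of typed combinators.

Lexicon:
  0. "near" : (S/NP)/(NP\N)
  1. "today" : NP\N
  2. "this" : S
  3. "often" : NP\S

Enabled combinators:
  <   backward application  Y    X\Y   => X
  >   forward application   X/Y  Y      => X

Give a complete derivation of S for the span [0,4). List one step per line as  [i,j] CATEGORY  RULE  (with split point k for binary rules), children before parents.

[0,4] S   >
  [0,2] S/NP   >
    [0,1] "near" : (S/NP)/(NP\N)
    [1,2] "today" : NP\N
  [2,4] NP   <
    [2,3] "this" : S
    [3,4] "often" : NP\S

[0,1] (S/NP)/(NP\N)  lex  "near"
[1,2] NP\N  lex  "today"
[0,2] S/NP  >  k=1
[2,3] S  lex  "this"
[3,4] NP\S  lex  "often"
[2,4] NP  <  k=3
[0,4] S  >  k=2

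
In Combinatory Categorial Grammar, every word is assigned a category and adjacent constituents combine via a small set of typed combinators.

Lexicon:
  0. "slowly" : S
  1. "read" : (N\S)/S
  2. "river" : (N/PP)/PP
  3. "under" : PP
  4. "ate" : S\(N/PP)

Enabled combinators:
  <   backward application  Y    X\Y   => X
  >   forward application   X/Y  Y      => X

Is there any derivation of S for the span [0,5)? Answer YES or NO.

S (N\S)/S (N/PP)/PP PP S\(N/PP)
CKY chart[0,5] = {N}; S ∉ chart

NO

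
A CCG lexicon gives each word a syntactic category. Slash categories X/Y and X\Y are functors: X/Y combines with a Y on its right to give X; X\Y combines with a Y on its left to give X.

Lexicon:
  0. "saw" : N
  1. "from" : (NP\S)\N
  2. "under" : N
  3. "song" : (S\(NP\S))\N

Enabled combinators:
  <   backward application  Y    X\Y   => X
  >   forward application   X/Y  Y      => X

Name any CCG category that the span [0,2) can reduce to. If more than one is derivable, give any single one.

NP\S

[0,4] S   <
  [0,2] NP\S   <
    [0,1] "saw" : N
    [1,2] "from" : (NP\S)\N
  [2,4] S\(NP\S)   <
    [2,3] "under" : N
    [3,4] "song" : (S\(NP\S))\N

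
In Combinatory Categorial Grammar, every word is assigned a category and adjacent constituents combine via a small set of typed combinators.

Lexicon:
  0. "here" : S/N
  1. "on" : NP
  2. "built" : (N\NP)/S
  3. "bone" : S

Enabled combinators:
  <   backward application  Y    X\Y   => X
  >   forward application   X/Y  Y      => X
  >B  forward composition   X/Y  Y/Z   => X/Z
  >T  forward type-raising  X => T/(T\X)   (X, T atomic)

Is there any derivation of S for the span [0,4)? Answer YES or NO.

YES

[0,4] S   >
  [0,1] "here" : S/N
  [1,4] N   <
    [1,2] "on" : NP
    [2,4] N\NP   >
      [2,3] "built" : (N\NP)/S
      [3,4] "bone" : S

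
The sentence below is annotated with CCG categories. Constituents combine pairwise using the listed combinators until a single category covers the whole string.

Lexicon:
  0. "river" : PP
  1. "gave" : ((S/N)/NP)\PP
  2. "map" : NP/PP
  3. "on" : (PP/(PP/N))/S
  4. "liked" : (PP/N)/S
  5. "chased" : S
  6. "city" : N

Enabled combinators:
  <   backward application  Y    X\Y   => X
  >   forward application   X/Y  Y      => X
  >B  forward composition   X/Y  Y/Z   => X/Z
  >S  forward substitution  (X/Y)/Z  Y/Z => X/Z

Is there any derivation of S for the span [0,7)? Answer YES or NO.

[0,7] S   >
  [0,6] S/N   >
    [0,2] (S/N)/NP   <
      [0,1] "river" : PP
      [1,2] "gave" : ((S/N)/NP)\PP
    [2,6] NP   >
      [2,3] "map" : NP/PP
      [3,6] PP   >
        [3,5] PP/S   >S
          [3,4] "on" : (PP/(PP/N))/S
          [4,5] "liked" : (PP/N)/S
        [5,6] "chased" : S
  [6,7] "city" : N

YES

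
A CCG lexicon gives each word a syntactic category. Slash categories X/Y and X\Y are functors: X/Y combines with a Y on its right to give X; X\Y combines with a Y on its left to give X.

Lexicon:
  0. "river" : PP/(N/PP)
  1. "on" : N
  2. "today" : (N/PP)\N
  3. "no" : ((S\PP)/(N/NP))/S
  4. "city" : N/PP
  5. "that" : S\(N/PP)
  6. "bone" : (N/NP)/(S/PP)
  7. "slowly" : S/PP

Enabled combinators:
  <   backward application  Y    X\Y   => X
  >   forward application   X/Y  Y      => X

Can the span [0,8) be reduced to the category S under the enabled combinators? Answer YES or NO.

YES

[0,8] S   <
  [0,3] PP   >
    [0,1] "river" : PP/(N/PP)
    [1,3] N/PP   <
      [1,2] "on" : N
      [2,3] "today" : (N/PP)\N
  [3,8] S\PP   >
    [3,6] (S\PP)/(N/NP)   >
      [3,4] "no" : ((S\PP)/(N/NP))/S
      [4,6] S   <
        [4,5] "city" : N/PP
        [5,6] "that" : S\(N/PP)
    [6,8] N/NP   >
      [6,7] "bone" : (N/NP)/(S/PP)
      [7,8] "slowly" : S/PP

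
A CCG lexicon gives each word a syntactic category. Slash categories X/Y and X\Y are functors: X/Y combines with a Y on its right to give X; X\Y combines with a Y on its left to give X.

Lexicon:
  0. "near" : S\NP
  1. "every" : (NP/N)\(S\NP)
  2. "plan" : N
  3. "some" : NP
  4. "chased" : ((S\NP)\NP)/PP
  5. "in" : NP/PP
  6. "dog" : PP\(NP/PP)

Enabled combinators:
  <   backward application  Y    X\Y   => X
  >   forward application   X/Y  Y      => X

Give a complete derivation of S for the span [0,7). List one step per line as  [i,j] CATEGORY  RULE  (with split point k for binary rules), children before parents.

[0,1] S\NP  lex  "near"
[1,2] (NP/N)\(S\NP)  lex  "every"
[0,2] NP/N  <  k=1
[2,3] N  lex  "plan"
[0,3] NP  >  k=2
[3,4] NP  lex  "some"
[4,5] ((S\NP)\NP)/PP  lex  "chased"
[5,6] NP/PP  lex  "in"
[6,7] PP\(NP/PP)  lex  "dog"
[5,7] PP  <  k=6
[4,7] (S\NP)\NP  >  k=5
[3,7] S\NP  <  k=4
[0,7] S  <  k=3

[0,7] S   <
  [0,3] NP   >
    [0,2] NP/N   <
      [0,1] "near" : S\NP
      [1,2] "every" : (NP/N)\(S\NP)
    [2,3] "plan" : N
  [3,7] S\NP   <
    [3,4] "some" : NP
    [4,7] (S\NP)\NP   >
      [4,5] "chased" : ((S\NP)\NP)/PP
      [5,7] PP   <
        [5,6] "in" : NP/PP
        [6,7] "dog" : PP\(NP/PP)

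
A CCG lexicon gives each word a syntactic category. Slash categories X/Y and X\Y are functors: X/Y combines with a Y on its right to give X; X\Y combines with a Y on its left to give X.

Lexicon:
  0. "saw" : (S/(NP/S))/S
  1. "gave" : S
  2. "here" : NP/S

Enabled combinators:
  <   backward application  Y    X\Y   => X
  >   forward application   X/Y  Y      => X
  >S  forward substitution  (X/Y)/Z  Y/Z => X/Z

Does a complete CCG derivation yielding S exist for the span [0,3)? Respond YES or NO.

YES

[0,3] S   >
  [0,2] S/(NP/S)   >
    [0,1] "saw" : (S/(NP/S))/S
    [1,2] "gave" : S
  [2,3] "here" : NP/S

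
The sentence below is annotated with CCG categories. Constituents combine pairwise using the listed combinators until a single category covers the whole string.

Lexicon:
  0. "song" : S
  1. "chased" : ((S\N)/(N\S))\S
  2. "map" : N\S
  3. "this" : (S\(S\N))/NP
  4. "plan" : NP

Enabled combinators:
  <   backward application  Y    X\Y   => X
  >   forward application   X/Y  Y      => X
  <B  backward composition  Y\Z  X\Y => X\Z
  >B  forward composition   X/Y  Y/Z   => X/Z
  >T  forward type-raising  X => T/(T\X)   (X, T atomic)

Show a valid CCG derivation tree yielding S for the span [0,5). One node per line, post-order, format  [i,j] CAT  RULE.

[0,1] S  lex  "song"
[1,2] ((S\N)/(N\S))\S  lex  "chased"
[0,2] (S\N)/(N\S)  <  k=1
[2,3] N\S  lex  "map"
[0,3] S\N  >  k=2
[3,4] (S\(S\N))/NP  lex  "this"
[4,5] NP  lex  "plan"
[3,5] S\(S\N)  >  k=4
[0,5] S  <  k=3

[0,5] S   <
  [0,3] S\N   >
    [0,2] (S\N)/(N\S)   <
      [0,1] "song" : S
      [1,2] "chased" : ((S\N)/(N\S))\S
    [2,3] "map" : N\S
  [3,5] S\(S\N)   >
    [3,4] "this" : (S\(S\N))/NP
    [4,5] "plan" : NP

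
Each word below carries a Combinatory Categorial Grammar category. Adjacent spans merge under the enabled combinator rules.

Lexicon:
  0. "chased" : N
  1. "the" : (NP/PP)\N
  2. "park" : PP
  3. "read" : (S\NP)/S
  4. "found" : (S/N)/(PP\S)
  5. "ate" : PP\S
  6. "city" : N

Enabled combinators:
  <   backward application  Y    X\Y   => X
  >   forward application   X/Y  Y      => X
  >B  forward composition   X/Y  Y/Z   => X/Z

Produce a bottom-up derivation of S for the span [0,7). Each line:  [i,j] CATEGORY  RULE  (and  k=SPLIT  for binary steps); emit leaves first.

[0,7] S   <
  [0,3] NP   >
    [0,2] NP/PP   <
      [0,1] "chased" : N
      [1,2] "the" : (NP/PP)\N
    [2,3] "park" : PP
  [3,7] S\NP   >
    [3,4] "read" : (S\NP)/S
    [4,7] S   >
      [4,6] S/N   >
        [4,5] "found" : (S/N)/(PP\S)
        [5,6] "ate" : PP\S
      [6,7] "city" : N

[0,1] N  lex  "chased"
[1,2] (NP/PP)\N  lex  "the"
[0,2] NP/PP  <  k=1
[2,3] PP  lex  "park"
[0,3] NP  >  k=2
[3,4] (S\NP)/S  lex  "read"
[4,5] (S/N)/(PP\S)  lex  "found"
[5,6] PP\S  lex  "ate"
[4,6] S/N  >  k=5
[6,7] N  lex  "city"
[4,7] S  >  k=6
[3,7] S\NP  >  k=4
[0,7] S  <  k=3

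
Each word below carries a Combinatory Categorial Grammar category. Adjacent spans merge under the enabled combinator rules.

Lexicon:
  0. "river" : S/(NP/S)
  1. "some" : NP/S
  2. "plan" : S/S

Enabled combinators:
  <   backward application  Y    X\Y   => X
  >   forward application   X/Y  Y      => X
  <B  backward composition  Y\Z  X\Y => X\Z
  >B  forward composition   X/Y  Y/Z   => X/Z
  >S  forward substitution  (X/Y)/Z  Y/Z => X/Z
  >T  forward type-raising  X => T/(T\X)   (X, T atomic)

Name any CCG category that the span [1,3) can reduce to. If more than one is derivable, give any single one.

NP/S

[0,3] S   >
  [0,1] "river" : S/(NP/S)
  [1,3] NP/S   >B
    [1,2] "some" : NP/S
    [2,3] "plan" : S/S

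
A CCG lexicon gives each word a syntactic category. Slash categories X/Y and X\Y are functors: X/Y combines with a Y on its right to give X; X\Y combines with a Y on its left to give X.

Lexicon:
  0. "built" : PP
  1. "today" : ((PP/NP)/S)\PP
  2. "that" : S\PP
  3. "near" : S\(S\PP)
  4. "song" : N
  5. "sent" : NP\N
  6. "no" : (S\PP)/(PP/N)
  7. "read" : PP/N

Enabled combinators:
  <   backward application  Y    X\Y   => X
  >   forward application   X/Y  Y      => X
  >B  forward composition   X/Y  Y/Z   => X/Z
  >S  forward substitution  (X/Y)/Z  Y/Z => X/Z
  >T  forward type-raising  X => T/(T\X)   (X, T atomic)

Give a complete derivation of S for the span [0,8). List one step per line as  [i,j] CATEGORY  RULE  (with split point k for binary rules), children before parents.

[0,8] S   <
  [0,6] PP   >
    [0,4] PP/NP   >
      [0,2] (PP/NP)/S   <
        [0,1] "built" : PP
        [1,2] "today" : ((PP/NP)/S)\PP
      [2,4] S   <
        [2,3] "that" : S\PP
        [3,4] "near" : S\(S\PP)
    [4,6] NP   >
      [4,5] NP/(NP\N)   >T
        [4,5] "song" : N
      [5,6] "sent" : NP\N
  [6,8] S\PP   >
    [6,7] "no" : (S\PP)/(PP/N)
    [7,8] "read" : PP/N

[0,1] PP  lex  "built"
[1,2] ((PP/NP)/S)\PP  lex  "today"
[0,2] (PP/NP)/S  <  k=1
[2,3] S\PP  lex  "that"
[3,4] S\(S\PP)  lex  "near"
[2,4] S  <  k=3
[0,4] PP/NP  >  k=2
[4,5] N  lex  "song"
[4,5] NP/(NP\N)  >T
[5,6] NP\N  lex  "sent"
[4,6] NP  >  k=5
[0,6] PP  >  k=4
[6,7] (S\PP)/(PP/N)  lex  "no"
[7,8] PP/N  lex  "read"
[6,8] S\PP  >  k=7
[0,8] S  <  k=6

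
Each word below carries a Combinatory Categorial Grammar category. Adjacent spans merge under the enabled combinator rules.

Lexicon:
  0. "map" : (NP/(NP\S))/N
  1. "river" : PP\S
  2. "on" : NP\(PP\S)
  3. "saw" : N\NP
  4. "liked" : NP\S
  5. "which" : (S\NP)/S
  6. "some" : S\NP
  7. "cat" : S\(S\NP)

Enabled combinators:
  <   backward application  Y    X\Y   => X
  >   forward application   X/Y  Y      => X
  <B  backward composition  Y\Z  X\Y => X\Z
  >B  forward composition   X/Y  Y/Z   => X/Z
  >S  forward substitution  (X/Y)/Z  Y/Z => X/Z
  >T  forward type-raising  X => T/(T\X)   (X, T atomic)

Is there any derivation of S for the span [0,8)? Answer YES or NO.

YES

[0,8] S   <
  [0,5] NP   >
    [0,4] NP/(NP\S)   >
      [0,1] "map" : (NP/(NP\S))/N
      [1,4] N   <
        [1,3] NP   <
          [1,2] "river" : PP\S
          [2,3] "on" : NP\(PP\S)
        [3,4] "saw" : N\NP
    [4,5] "liked" : NP\S
  [5,8] S\NP   >
    [5,6] "which" : (S\NP)/S
    [6,8] S   <
      [6,7] "some" : S\NP
      [7,8] "cat" : S\(S\NP)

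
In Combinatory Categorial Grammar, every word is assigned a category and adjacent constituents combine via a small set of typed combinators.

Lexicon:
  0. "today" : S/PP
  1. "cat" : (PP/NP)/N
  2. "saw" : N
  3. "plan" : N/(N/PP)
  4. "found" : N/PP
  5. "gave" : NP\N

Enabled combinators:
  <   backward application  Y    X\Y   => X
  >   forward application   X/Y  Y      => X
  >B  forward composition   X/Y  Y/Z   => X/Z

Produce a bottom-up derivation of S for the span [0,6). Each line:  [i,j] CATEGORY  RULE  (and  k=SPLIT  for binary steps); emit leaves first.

[0,1] S/PP  lex  "today"
[1,2] (PP/NP)/N  lex  "cat"
[2,3] N  lex  "saw"
[1,3] PP/NP  >  k=2
[3,4] N/(N/PP)  lex  "plan"
[4,5] N/PP  lex  "found"
[3,5] N  >  k=4
[5,6] NP\N  lex  "gave"
[3,6] NP  <  k=5
[1,6] PP  >  k=3
[0,6] S  >  k=1

[0,6] S   >
  [0,1] "today" : S/PP
  [1,6] PP   >
    [1,3] PP/NP   >
      [1,2] "cat" : (PP/NP)/N
      [2,3] "saw" : N
    [3,6] NP   <
      [3,5] N   >
        [3,4] "plan" : N/(N/PP)
        [4,5] "found" : N/PP
      [5,6] "gave" : NP\N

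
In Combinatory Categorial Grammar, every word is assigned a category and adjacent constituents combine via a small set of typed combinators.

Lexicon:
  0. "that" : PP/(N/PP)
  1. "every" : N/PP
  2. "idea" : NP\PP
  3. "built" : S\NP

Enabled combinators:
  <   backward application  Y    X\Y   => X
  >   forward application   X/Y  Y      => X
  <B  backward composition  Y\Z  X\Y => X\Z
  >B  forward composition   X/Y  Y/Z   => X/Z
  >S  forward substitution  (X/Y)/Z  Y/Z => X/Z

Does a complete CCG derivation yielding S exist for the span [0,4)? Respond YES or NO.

YES

[0,4] S   <
  [0,2] PP   >
    [0,1] "that" : PP/(N/PP)
    [1,2] "every" : N/PP
  [2,4] S\PP   <B
    [2,3] "idea" : NP\PP
    [3,4] "built" : S\NP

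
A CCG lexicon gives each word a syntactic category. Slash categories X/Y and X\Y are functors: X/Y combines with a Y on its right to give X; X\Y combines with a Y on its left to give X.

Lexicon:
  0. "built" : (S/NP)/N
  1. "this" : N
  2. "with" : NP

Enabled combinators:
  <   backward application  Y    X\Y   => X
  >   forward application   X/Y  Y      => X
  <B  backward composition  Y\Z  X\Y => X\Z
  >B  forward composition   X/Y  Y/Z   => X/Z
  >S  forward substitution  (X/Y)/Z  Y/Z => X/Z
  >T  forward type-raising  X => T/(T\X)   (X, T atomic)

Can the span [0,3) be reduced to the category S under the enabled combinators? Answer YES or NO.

[0,3] S   >
  [0,2] S/NP   >
    [0,1] "built" : (S/NP)/N
    [1,2] "this" : N
  [2,3] "with" : NP

YES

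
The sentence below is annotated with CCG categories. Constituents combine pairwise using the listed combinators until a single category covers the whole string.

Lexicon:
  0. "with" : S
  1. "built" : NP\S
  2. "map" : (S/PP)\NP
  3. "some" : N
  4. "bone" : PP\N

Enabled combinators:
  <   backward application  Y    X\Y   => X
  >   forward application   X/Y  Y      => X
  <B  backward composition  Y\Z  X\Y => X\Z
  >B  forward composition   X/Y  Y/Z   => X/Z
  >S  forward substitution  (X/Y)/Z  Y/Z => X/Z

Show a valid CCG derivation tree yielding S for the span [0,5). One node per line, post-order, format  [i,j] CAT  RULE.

[0,1] S  lex  "with"
[1,2] NP\S  lex  "built"
[0,2] NP  <  k=1
[2,3] (S/PP)\NP  lex  "map"
[0,3] S/PP  <  k=2
[3,4] N  lex  "some"
[4,5] PP\N  lex  "bone"
[3,5] PP  <  k=4
[0,5] S  >  k=3

[0,5] S   >
  [0,3] S/PP   <
    [0,2] NP   <
      [0,1] "with" : S
      [1,2] "built" : NP\S
    [2,3] "map" : (S/PP)\NP
  [3,5] PP   <
    [3,4] "some" : N
    [4,5] "bone" : PP\N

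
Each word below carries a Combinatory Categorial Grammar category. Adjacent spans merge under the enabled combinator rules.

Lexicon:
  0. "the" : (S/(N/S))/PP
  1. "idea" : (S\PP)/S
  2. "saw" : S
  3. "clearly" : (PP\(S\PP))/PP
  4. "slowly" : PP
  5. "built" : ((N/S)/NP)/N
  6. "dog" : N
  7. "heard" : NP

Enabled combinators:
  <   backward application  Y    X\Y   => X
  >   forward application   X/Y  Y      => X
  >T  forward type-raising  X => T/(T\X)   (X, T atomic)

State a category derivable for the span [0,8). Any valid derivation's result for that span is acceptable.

[0,8] S   >
  [0,5] S/(N/S)   >
    [0,1] "the" : (S/(N/S))/PP
    [1,5] PP   <
      [1,3] S\PP   >
        [1,2] "idea" : (S\PP)/S
        [2,3] "saw" : S
      [3,5] PP\(S\PP)   >
        [3,4] "clearly" : (PP\(S\PP))/PP
        [4,5] "slowly" : PP
  [5,8] N/S   >
    [5,7] (N/S)/NP   >
      [5,6] "built" : ((N/S)/NP)/N
      [6,7] "dog" : N
    [7,8] "heard" : NP

S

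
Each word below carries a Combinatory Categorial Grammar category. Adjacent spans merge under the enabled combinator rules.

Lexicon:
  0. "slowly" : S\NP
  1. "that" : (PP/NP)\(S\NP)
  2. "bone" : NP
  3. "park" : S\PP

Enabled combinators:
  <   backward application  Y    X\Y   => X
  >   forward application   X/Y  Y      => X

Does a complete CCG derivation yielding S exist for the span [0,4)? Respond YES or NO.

[0,4] S   <
  [0,3] PP   >
    [0,2] PP/NP   <
      [0,1] "slowly" : S\NP
      [1,2] "that" : (PP/NP)\(S\NP)
    [2,3] "bone" : NP
  [3,4] "park" : S\PP

YES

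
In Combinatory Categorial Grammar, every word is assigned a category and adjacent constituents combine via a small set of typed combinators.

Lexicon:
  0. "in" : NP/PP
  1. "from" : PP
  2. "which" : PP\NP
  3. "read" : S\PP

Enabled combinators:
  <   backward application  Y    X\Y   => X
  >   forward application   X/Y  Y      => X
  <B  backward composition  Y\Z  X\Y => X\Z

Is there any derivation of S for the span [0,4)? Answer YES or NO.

[0,4] S   <
  [0,3] PP   <
    [0,2] NP   >
      [0,1] "in" : NP/PP
      [1,2] "from" : PP
    [2,3] "which" : PP\NP
  [3,4] "read" : S\PP

YES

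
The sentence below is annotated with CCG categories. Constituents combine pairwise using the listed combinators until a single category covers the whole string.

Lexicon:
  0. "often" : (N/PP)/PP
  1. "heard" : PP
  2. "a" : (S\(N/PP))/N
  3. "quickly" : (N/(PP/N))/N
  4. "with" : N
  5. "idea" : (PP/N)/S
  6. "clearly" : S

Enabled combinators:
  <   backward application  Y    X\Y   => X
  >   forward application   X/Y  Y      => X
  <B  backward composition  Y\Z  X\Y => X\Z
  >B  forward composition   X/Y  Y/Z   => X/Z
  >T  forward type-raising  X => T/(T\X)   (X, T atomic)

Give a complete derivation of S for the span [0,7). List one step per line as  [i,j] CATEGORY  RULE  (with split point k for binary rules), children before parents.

[0,7] S   <
  [0,2] N/PP   >
    [0,1] "often" : (N/PP)/PP
    [1,2] "heard" : PP
  [2,7] S\(N/PP)   >
    [2,3] "a" : (S\(N/PP))/N
    [3,7] N   >
      [3,5] N/(PP/N)   >
        [3,4] "quickly" : (N/(PP/N))/N
        [4,5] "with" : N
      [5,7] PP/N   >
        [5,6] "idea" : (PP/N)/S
        [6,7] "clearly" : S

[0,1] (N/PP)/PP  lex  "often"
[1,2] PP  lex  "heard"
[0,2] N/PP  >  k=1
[2,3] (S\(N/PP))/N  lex  "a"
[3,4] (N/(PP/N))/N  lex  "quickly"
[4,5] N  lex  "with"
[3,5] N/(PP/N)  >  k=4
[5,6] (PP/N)/S  lex  "idea"
[6,7] S  lex  "clearly"
[5,7] PP/N  >  k=6
[3,7] N  >  k=5
[2,7] S\(N/PP)  >  k=3
[0,7] S  <  k=2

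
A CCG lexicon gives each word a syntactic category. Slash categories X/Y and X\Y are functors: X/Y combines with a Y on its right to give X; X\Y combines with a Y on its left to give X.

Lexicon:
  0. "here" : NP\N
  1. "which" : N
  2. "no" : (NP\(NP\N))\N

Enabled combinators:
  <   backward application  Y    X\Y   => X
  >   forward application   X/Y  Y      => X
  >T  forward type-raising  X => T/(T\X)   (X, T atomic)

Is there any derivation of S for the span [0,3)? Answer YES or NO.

NO

NP\N N (NP\(NP\N))\N
CKY chart[0,3] = {N/(N\NP), NP, NP/(NP\NP), PP/(PP\NP), S/(S\NP)}; S ∉ chart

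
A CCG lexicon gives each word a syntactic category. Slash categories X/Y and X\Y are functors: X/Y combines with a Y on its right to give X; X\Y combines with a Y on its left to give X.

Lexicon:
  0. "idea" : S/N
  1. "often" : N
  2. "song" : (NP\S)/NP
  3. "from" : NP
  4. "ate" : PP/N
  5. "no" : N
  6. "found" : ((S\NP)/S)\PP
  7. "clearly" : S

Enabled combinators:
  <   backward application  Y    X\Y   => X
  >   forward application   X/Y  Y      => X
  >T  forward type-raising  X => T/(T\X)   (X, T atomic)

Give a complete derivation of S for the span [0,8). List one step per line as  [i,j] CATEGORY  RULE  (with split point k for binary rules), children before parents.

[0,8] S   <
  [0,4] NP   <
    [0,2] S   >
      [0,1] "idea" : S/N
      [1,2] "often" : N
    [2,4] NP\S   >
      [2,3] "song" : (NP\S)/NP
      [3,4] "from" : NP
  [4,8] S\NP   >
    [4,7] (S\NP)/S   <
      [4,6] PP   >
        [4,5] "ate" : PP/N
        [5,6] "no" : N
      [6,7] "found" : ((S\NP)/S)\PP
    [7,8] "clearly" : S

[0,1] S/N  lex  "idea"
[1,2] N  lex  "often"
[0,2] S  >  k=1
[2,3] (NP\S)/NP  lex  "song"
[3,4] NP  lex  "from"
[2,4] NP\S  >  k=3
[0,4] NP  <  k=2
[4,5] PP/N  lex  "ate"
[5,6] N  lex  "no"
[4,6] PP  >  k=5
[6,7] ((S\NP)/S)\PP  lex  "found"
[4,7] (S\NP)/S  <  k=6
[7,8] S  lex  "clearly"
[4,8] S\NP  >  k=7
[0,8] S  <  k=4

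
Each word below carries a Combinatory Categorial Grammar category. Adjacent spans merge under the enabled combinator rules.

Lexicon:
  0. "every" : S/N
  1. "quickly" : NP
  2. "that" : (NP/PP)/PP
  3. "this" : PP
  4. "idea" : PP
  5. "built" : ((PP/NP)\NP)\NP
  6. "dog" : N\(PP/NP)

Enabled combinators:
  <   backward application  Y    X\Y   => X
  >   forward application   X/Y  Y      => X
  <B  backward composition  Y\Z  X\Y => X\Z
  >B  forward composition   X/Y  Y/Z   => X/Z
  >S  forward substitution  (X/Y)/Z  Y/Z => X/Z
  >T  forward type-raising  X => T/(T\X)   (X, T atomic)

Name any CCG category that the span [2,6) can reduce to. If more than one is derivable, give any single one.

[0,7] S   >
  [0,1] "every" : S/N
  [1,7] N   <
    [1,2] "quickly" : NP
    [2,7] N\NP   <B
      [2,6] (PP/NP)\NP   <
        [2,5] NP   >
          [2,4] NP/PP   >
            [2,3] "that" : (NP/PP)/PP
            [3,4] "this" : PP
          [4,5] "idea" : PP
        [5,6] "built" : ((PP/NP)\NP)\NP
      [6,7] "dog" : N\(PP/NP)

(PP/NP)\NP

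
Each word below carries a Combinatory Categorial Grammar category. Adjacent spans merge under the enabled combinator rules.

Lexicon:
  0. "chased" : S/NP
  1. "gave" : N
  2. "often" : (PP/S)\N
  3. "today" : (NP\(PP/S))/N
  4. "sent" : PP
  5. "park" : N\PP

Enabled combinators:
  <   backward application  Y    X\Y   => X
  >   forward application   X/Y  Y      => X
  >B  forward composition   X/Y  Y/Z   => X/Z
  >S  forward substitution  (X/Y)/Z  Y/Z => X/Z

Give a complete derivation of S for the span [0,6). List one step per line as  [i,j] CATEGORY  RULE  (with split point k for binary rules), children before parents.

[0,6] S   >
  [0,1] "chased" : S/NP
  [1,6] NP   <
    [1,3] PP/S   <
      [1,2] "gave" : N
      [2,3] "often" : (PP/S)\N
    [3,6] NP\(PP/S)   >
      [3,4] "today" : (NP\(PP/S))/N
      [4,6] N   <
        [4,5] "sent" : PP
        [5,6] "park" : N\PP

[0,1] S/NP  lex  "chased"
[1,2] N  lex  "gave"
[2,3] (PP/S)\N  lex  "often"
[1,3] PP/S  <  k=2
[3,4] (NP\(PP/S))/N  lex  "today"
[4,5] PP  lex  "sent"
[5,6] N\PP  lex  "park"
[4,6] N  <  k=5
[3,6] NP\(PP/S)  >  k=4
[1,6] NP  <  k=3
[0,6] S  >  k=1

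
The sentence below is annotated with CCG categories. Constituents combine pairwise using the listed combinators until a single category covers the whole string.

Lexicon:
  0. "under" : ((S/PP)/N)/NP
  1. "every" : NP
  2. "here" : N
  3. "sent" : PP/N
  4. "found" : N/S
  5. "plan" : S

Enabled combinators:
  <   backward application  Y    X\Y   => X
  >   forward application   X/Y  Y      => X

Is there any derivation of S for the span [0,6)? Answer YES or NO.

[0,6] S   >
  [0,3] S/PP   >
    [0,2] (S/PP)/N   >
      [0,1] "under" : ((S/PP)/N)/NP
      [1,2] "every" : NP
    [2,3] "here" : N
  [3,6] PP   >
    [3,4] "sent" : PP/N
    [4,6] N   >
      [4,5] "found" : N/S
      [5,6] "plan" : S

YES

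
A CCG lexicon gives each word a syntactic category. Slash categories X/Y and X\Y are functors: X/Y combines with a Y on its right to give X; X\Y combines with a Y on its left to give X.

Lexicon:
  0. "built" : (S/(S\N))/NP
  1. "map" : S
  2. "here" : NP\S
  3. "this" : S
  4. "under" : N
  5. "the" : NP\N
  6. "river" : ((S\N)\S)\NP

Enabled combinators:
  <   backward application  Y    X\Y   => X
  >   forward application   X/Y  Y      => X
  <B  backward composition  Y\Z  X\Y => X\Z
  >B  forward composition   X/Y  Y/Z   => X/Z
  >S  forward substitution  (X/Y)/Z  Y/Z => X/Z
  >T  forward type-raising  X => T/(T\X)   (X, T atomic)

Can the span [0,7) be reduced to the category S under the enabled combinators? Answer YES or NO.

YES

[0,7] S   >
  [0,3] S/(S\N)   >
    [0,1] "built" : (S/(S\N))/NP
    [1,3] NP   >
      [1,2] NP/(NP\S)   >T
        [1,2] "map" : S
      [2,3] "here" : NP\S
  [3,7] S\N   <
    [3,4] "this" : S
    [4,7] (S\N)\S   <
      [4,6] NP   <
        [4,5] "under" : N
        [5,6] "the" : NP\N
      [6,7] "river" : ((S\N)\S)\NP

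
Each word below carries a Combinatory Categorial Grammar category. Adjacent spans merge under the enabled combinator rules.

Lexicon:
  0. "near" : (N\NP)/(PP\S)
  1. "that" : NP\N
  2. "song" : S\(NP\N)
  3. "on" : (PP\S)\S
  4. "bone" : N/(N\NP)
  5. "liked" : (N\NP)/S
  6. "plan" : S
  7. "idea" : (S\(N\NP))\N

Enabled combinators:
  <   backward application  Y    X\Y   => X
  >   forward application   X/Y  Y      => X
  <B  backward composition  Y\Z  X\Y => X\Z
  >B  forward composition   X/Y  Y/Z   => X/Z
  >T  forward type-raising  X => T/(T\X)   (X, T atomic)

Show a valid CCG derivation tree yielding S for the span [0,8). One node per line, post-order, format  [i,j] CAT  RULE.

[0,8] S   <
  [0,4] N\NP   >
    [0,1] "near" : (N\NP)/(PP\S)
    [1,4] PP\S   <
      [1,3] S   <
        [1,2] "that" : NP\N
        [2,3] "song" : S\(NP\N)
      [3,4] "on" : (PP\S)\S
  [4,8] S\(N\NP)   <
    [4,7] N   >
      [4,5] "bone" : N/(N\NP)
      [5,7] N\NP   >
        [5,6] "liked" : (N\NP)/S
        [6,7] "plan" : S
    [7,8] "idea" : (S\(N\NP))\N

[0,1] (N\NP)/(PP\S)  lex  "near"
[1,2] NP\N  lex  "that"
[2,3] S\(NP\N)  lex  "song"
[1,3] S  <  k=2
[3,4] (PP\S)\S  lex  "on"
[1,4] PP\S  <  k=3
[0,4] N\NP  >  k=1
[4,5] N/(N\NP)  lex  "bone"
[5,6] (N\NP)/S  lex  "liked"
[6,7] S  lex  "plan"
[5,7] N\NP  >  k=6
[4,7] N  >  k=5
[7,8] (S\(N\NP))\N  lex  "idea"
[4,8] S\(N\NP)  <  k=7
[0,8] S  <  k=4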